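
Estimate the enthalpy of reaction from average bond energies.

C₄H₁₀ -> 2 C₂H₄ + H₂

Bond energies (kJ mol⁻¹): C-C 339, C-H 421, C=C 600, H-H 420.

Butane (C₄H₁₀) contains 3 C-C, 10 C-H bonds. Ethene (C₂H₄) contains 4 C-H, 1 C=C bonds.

Bonds broken (reactants):
  C-C: 3 × 339 = 1017
  C-H: 10 × 421 = 4210
  Σ(broken) = 5227 kJ
Bonds formed (products):
  C-H: 8 × 421 = 3368
  C=C: 2 × 600 = 1200
  H-H: 1 × 420 = 420
  Σ(formed) = 4988 kJ
ΔH = Σ(broken) − Σ(formed) = 5227 − 4988 = +239 kJ

ΔH ≈ +239 kJ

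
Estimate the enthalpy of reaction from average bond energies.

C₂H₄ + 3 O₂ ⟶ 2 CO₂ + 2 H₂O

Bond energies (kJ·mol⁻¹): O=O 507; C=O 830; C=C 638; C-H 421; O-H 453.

ΔH ≈ −1289 kJ

Bonds broken (reactants):
  C-H: 4 × 421 = 1684
  C=C: 1 × 638 = 638
  O=O: 3 × 507 = 1521
  Σ(broken) = 3843 kJ
Bonds formed (products):
  C=O: 4 × 830 = 3320
  O-H: 4 × 453 = 1812
  Σ(formed) = 5132 kJ
ΔH = Σ(broken) − Σ(formed) = 3843 − 5132 = −1289 kJ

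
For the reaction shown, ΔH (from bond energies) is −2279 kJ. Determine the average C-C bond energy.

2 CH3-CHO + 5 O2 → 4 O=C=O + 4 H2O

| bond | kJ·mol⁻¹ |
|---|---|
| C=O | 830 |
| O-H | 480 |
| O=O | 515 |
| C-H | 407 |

D(C-C) ≈ 355 kJ/mol

Let D be the C-C bond energy.
Σ(broken) = 2×D + 8×407 + 2×830 + 5×515 = 7491 + 2D
Σ(formed) = 8×830 + 8×480 = 10480
ΔH = Σ(broken) − Σ(formed) = (7491 + 2D) − (10480) = −2989 + 2D
Setting this equal to −2279 kJ gives 2D = 710, so D = 355 kJ/mol.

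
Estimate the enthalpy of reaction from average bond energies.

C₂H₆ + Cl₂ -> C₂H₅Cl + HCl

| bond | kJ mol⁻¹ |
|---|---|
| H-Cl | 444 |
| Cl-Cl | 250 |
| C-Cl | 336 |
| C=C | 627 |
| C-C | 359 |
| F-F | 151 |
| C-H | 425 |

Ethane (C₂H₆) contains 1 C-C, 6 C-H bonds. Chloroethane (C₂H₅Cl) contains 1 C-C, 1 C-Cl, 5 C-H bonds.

Bonds broken (reactants):
  C-C: 1 × 359 = 359
  C-H: 6 × 425 = 2550
  Cl-Cl: 1 × 250 = 250
  Σ(broken) = 3159 kJ
Bonds formed (products):
  C-C: 1 × 359 = 359
  C-Cl: 1 × 336 = 336
  C-H: 5 × 425 = 2125
  H-Cl: 1 × 444 = 444
  Σ(formed) = 3264 kJ
ΔH = Σ(broken) − Σ(formed) = 3159 − 3264 = −105 kJ

ΔH ≈ −105 kJ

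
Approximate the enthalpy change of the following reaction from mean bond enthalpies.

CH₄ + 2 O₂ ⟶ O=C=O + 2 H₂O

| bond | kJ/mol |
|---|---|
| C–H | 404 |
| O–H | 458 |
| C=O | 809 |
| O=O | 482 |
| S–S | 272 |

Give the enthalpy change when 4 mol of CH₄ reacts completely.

ΔH = −3480 kJ

Bonds broken (reactants):
  C–H: 4 × 404 = 1616
  O=O: 2 × 482 = 964
  Σ(broken) = 2580 kJ
Bonds formed (products):
  C=O: 2 × 809 = 1618
  O–H: 4 × 458 = 1832
  Σ(formed) = 3450 kJ
ΔH = Σ(broken) − Σ(formed) = 2580 − 3450 = −870 kJ
For 4× the reaction as written: 4 × (−870) = −3480 kJ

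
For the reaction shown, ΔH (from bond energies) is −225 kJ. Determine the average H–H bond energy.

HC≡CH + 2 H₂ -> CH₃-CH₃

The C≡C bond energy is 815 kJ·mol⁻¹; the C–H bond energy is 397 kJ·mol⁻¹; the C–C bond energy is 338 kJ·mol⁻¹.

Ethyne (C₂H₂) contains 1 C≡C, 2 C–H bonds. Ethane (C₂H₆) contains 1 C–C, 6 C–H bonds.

D(H–H) ≈ 443 kJ/mol

Let D be the H–H bond energy.
Σ(broken) = 1×815 + 2×397 + 2×D = 1609 + 2D
Σ(formed) = 1×338 + 6×397 = 2720
ΔH = Σ(broken) − Σ(formed) = (1609 + 2D) − (2720) = −1111 + 2D
Setting this equal to −225 kJ gives 2D = 886, so D = 443 kJ/mol.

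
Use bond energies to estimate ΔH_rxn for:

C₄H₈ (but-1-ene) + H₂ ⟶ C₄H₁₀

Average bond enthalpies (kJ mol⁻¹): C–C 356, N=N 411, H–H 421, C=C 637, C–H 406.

Bonds broken (reactants):
  C–C: 2 × 356 = 712
  C–H: 8 × 406 = 3248
  C=C: 1 × 637 = 637
  H–H: 1 × 421 = 421
  Σ(broken) = 5018 kJ
Bonds formed (products):
  C–C: 3 × 356 = 1068
  C–H: 10 × 406 = 4060
  Σ(formed) = 5128 kJ
ΔH = Σ(broken) − Σ(formed) = 5018 − 5128 = −110 kJ

ΔH ≈ −110 kJ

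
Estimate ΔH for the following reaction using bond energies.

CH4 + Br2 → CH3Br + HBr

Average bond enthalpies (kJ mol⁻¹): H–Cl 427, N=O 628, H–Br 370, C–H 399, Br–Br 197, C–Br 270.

Bonds broken (reactants):
  Br–Br: 1 × 197 = 197
  C–H: 4 × 399 = 1596
  Σ(broken) = 1793 kJ
Bonds formed (products):
  C–Br: 1 × 270 = 270
  C–H: 3 × 399 = 1197
  H–Br: 1 × 370 = 370
  Σ(formed) = 1837 kJ
ΔH = Σ(broken) − Σ(formed) = 1793 − 1837 = −44 kJ

ΔH ≈ −44 kJ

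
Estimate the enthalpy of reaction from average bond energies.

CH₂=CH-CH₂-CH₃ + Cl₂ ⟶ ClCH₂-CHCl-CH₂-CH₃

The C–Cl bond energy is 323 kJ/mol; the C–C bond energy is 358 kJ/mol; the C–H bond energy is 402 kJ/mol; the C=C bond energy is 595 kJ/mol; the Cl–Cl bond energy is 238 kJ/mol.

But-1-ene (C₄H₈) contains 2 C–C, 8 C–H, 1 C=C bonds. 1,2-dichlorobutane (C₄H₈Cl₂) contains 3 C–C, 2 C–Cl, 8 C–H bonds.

ΔH ≈ −171 kJ

Bonds broken (reactants):
  C–C: 2 × 358 = 716
  C–H: 8 × 402 = 3216
  C=C: 1 × 595 = 595
  Cl–Cl: 1 × 238 = 238
  Σ(broken) = 4765 kJ
Bonds formed (products):
  C–C: 3 × 358 = 1074
  C–Cl: 2 × 323 = 646
  C–H: 8 × 402 = 3216
  Σ(formed) = 4936 kJ
ΔH = Σ(broken) − Σ(formed) = 4765 − 4936 = −171 kJ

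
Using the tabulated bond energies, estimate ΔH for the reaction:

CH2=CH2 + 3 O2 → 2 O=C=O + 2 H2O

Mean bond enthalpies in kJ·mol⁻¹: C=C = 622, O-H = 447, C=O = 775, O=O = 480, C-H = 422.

Bonds broken (reactants):
  C-H: 4 × 422 = 1688
  C=C: 1 × 622 = 622
  O=O: 3 × 480 = 1440
  Σ(broken) = 3750 kJ
Bonds formed (products):
  C=O: 4 × 775 = 3100
  O-H: 4 × 447 = 1788
  Σ(formed) = 4888 kJ
ΔH = Σ(broken) − Σ(formed) = 3750 − 4888 = −1138 kJ

ΔH ≈ −1138 kJ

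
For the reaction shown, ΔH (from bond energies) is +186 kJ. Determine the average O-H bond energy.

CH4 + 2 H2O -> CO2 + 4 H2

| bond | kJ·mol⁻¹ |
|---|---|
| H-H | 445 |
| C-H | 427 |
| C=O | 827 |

D(O-H) ≈ 478 kJ/mol

Let D be the O-H bond energy.
Σ(broken) = 4×427 + 4×D = 1708 + 4D
Σ(formed) = 2×827 + 4×445 = 3434
ΔH = Σ(broken) − Σ(formed) = (1708 + 4D) − (3434) = −1726 + 4D
Setting this equal to +186 kJ gives 4D = 1912, so D = 478 kJ/mol.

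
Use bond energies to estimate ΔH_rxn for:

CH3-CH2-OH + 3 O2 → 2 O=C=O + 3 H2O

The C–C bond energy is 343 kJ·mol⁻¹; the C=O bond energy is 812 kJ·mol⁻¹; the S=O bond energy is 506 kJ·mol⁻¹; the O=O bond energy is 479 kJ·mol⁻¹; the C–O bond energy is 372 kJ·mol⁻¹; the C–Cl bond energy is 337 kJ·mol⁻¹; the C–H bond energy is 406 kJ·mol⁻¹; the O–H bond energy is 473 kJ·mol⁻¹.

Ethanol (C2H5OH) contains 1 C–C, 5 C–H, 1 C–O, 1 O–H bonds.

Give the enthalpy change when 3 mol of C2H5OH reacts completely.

ΔH = −4293 kJ

Bonds broken (reactants):
  C–C: 1 × 343 = 343
  C–H: 5 × 406 = 2030
  C–O: 1 × 372 = 372
  O–H: 1 × 473 = 473
  O=O: 3 × 479 = 1437
  Σ(broken) = 4655 kJ
Bonds formed (products):
  C=O: 4 × 812 = 3248
  O–H: 6 × 473 = 2838
  Σ(formed) = 6086 kJ
ΔH = Σ(broken) − Σ(formed) = 4655 − 6086 = −1431 kJ
For 3× the reaction as written: 3 × (−1431) = −4293 kJ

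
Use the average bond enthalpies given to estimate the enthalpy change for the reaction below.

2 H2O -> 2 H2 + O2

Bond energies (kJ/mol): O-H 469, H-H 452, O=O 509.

ΔH ≈ +463 kJ

Bonds broken (reactants):
  O-H: 4 × 469 = 1876
  Σ(broken) = 1876 kJ
Bonds formed (products):
  H-H: 2 × 452 = 904
  O=O: 1 × 509 = 509
  Σ(formed) = 1413 kJ
ΔH = Σ(broken) − Σ(formed) = 1876 − 1413 = +463 kJ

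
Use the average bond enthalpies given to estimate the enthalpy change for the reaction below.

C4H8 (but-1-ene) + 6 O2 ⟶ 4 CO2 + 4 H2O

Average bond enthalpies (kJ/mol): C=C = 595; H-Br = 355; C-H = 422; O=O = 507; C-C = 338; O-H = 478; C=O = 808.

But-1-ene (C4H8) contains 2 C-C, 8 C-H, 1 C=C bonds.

ΔH ≈ −2599 kJ

Bonds broken (reactants):
  C-C: 2 × 338 = 676
  C-H: 8 × 422 = 3376
  C=C: 1 × 595 = 595
  O=O: 6 × 507 = 3042
  Σ(broken) = 7689 kJ
Bonds formed (products):
  C=O: 8 × 808 = 6464
  O-H: 8 × 478 = 3824
  Σ(formed) = 10288 kJ
ΔH = Σ(broken) − Σ(formed) = 7689 − 10288 = −2599 kJ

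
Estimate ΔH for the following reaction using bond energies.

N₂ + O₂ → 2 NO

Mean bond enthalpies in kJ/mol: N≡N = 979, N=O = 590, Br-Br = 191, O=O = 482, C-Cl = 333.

ΔH ≈ +281 kJ

Bonds broken (reactants):
  N≡N: 1 × 979 = 979
  O=O: 1 × 482 = 482
  Σ(broken) = 1461 kJ
Bonds formed (products):
  N=O: 2 × 590 = 1180
  Σ(formed) = 1180 kJ
ΔH = Σ(broken) − Σ(formed) = 1461 − 1180 = +281 kJ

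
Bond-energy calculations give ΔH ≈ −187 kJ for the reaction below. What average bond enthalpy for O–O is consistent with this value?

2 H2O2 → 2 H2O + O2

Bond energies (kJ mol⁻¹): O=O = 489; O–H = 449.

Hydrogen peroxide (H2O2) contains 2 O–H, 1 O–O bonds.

Let D be the O–O bond energy.
Σ(broken) = 4×449 + 2×D = 1796 + 2D
Σ(formed) = 4×449 + 1×489 = 2285
ΔH = Σ(broken) − Σ(formed) = (1796 + 2D) − (2285) = −489 + 2D
Setting this equal to −187 kJ gives 2D = 302, so D = 151 kJ/mol.

D(O–O) ≈ 151 kJ/mol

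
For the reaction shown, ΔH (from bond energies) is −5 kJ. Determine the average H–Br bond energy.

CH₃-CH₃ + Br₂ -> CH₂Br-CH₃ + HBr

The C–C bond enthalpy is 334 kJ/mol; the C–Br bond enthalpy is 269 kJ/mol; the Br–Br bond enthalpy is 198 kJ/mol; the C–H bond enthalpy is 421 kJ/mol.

D(H–Br) ≈ 355 kJ/mol

Let D be the H–Br bond energy.
Σ(broken) = 1×198 + 1×334 + 6×421 = 3058
Σ(formed) = 1×269 + 1×334 + 5×421 + 1×D = 2708 + D
ΔH = Σ(broken) − Σ(formed) = (3058) − (2708 + D) = +350 − D
Setting this equal to −5 kJ gives D = 355 kJ/mol.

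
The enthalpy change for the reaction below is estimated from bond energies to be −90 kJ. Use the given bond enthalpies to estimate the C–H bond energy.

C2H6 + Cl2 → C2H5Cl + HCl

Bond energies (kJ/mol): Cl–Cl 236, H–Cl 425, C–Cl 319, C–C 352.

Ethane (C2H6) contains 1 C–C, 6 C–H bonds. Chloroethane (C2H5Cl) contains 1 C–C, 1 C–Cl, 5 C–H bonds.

Let D be the C–H bond energy.
Σ(broken) = 1×352 + 6×D + 1×236 = 588 + 6D
Σ(formed) = 1×352 + 1×319 + 5×D + 1×425 = 1096 + 5D
ΔH = Σ(broken) − Σ(formed) = (588 + 6D) − (1096 + 5D) = −508 + D
Setting this equal to −90 kJ gives D = 418 kJ/mol.

D(C–H) ≈ 418 kJ/mol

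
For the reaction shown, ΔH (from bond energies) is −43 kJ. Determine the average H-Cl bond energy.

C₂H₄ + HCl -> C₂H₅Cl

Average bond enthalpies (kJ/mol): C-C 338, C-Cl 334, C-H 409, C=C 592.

D(H-Cl) ≈ 446 kJ/mol

Let D be the H-Cl bond energy.
Σ(broken) = 4×409 + 1×592 + 1×D = 2228 + D
Σ(formed) = 1×338 + 1×334 + 5×409 = 2717
ΔH = Σ(broken) − Σ(formed) = (2228 + D) − (2717) = −489 + D
Setting this equal to −43 kJ gives D = 446 kJ/mol.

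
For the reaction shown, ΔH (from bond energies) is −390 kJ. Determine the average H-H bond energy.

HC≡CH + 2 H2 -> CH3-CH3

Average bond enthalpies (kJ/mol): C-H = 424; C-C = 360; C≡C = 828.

D(H-H) ≈ 419 kJ/mol

Let D be the H-H bond energy.
Σ(broken) = 1×828 + 2×424 + 2×D = 1676 + 2D
Σ(formed) = 1×360 + 6×424 = 2904
ΔH = Σ(broken) − Σ(formed) = (1676 + 2D) − (2904) = −1228 + 2D
Setting this equal to −390 kJ gives 2D = 838, so D = 419 kJ/mol.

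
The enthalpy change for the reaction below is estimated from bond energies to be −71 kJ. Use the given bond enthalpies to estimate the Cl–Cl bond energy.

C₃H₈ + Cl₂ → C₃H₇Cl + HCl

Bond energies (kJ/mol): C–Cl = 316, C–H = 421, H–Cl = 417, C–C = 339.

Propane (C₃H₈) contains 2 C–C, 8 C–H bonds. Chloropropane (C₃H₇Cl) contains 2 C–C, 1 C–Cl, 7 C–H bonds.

Let D be the Cl–Cl bond energy.
Σ(broken) = 2×339 + 8×421 + 1×D = 4046 + D
Σ(formed) = 2×339 + 1×316 + 7×421 + 1×417 = 4358
ΔH = Σ(broken) − Σ(formed) = (4046 + D) − (4358) = −312 + D
Setting this equal to −71 kJ gives D = 241 kJ/mol.

D(Cl–Cl) ≈ 241 kJ/mol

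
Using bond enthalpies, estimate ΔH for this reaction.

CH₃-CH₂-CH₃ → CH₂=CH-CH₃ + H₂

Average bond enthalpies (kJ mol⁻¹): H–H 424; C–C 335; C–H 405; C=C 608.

Bonds broken (reactants):
  C–C: 2 × 335 = 670
  C–H: 8 × 405 = 3240
  Σ(broken) = 3910 kJ
Bonds formed (products):
  C–C: 1 × 335 = 335
  C–H: 6 × 405 = 2430
  C=C: 1 × 608 = 608
  H–H: 1 × 424 = 424
  Σ(formed) = 3797 kJ
ΔH = Σ(broken) − Σ(formed) = 3910 − 3797 = +113 kJ

ΔH ≈ +113 kJ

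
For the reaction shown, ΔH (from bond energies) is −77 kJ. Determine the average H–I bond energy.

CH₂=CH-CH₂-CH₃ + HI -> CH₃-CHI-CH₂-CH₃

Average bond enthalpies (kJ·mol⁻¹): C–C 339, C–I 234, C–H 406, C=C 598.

D(H–I) ≈ 304 kJ/mol

Let D be the H–I bond energy.
Σ(broken) = 2×339 + 8×406 + 1×598 + 1×D = 4524 + D
Σ(formed) = 3×339 + 9×406 + 1×234 = 4905
ΔH = Σ(broken) − Σ(formed) = (4524 + D) − (4905) = −381 + D
Setting this equal to −77 kJ gives D = 304 kJ/mol.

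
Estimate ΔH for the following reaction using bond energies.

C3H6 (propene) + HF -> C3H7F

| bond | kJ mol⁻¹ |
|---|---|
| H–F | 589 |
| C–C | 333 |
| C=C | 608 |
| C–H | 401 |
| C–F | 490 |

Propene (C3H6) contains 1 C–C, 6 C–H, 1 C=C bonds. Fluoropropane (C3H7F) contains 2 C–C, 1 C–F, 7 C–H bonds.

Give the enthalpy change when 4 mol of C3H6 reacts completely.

Bonds broken (reactants):
  C–C: 1 × 333 = 333
  C–H: 6 × 401 = 2406
  C=C: 1 × 608 = 608
  H–F: 1 × 589 = 589
  Σ(broken) = 3936 kJ
Bonds formed (products):
  C–C: 2 × 333 = 666
  C–F: 1 × 490 = 490
  C–H: 7 × 401 = 2807
  Σ(formed) = 3963 kJ
ΔH = Σ(broken) − Σ(formed) = 3936 − 3963 = −27 kJ
For 4× the reaction as written: 4 × (−27) = −108 kJ

ΔH = −108 kJ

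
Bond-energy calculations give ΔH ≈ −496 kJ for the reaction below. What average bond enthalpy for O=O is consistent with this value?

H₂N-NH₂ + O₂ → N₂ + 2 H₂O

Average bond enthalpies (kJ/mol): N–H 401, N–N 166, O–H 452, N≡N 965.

Let D be the O=O bond energy.
Σ(broken) = 4×401 + 1×166 + 1×D = 1770 + D
Σ(formed) = 1×965 + 4×452 = 2773
ΔH = Σ(broken) − Σ(formed) = (1770 + D) − (2773) = −1003 + D
Setting this equal to −496 kJ gives D = 507 kJ/mol.

D(O=O) ≈ 507 kJ/mol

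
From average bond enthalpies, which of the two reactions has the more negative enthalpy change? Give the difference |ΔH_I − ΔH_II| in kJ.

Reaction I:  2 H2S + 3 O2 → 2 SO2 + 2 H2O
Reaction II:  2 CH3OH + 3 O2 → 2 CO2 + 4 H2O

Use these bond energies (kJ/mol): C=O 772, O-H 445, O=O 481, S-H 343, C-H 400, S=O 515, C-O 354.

Reaction II, by 182 kJ

Reaction I:
  Bonds broken (reactants):
    O=O: 3 × 481 = 1443
    S-H: 4 × 343 = 1372
    Σ(broken) = 2815 kJ
  Bonds formed (products):
    O-H: 4 × 445 = 1780
    S=O: 4 × 515 = 2060
    Σ(formed) = 3840 kJ
  ΔH_I = 2815 − 3840 = −1025 kJ
Reaction II:
  Bonds broken (reactants):
    C-H: 6 × 400 = 2400
    C-O: 2 × 354 = 708
    O-H: 2 × 445 = 890
    O=O: 3 × 481 = 1443
    Σ(broken) = 5441 kJ
  Bonds formed (products):
    C=O: 4 × 772 = 3088
    O-H: 8 × 445 = 3560
    Σ(formed) = 6648 kJ
  ΔH_II = 5441 − 6648 = −1207 kJ
ΔH_I − ΔH_II = +182 kJ, so reaction II has the more negative ΔH; |ΔH_I − ΔH_II| = 182 kJ.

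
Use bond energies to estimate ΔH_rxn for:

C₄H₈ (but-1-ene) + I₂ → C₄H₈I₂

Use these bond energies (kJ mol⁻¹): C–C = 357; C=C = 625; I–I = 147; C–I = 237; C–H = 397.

ΔH ≈ −59 kJ

Bonds broken (reactants):
  C–C: 2 × 357 = 714
  C–H: 8 × 397 = 3176
  C=C: 1 × 625 = 625
  I–I: 1 × 147 = 147
  Σ(broken) = 4662 kJ
Bonds formed (products):
  C–C: 3 × 357 = 1071
  C–H: 8 × 397 = 3176
  C–I: 2 × 237 = 474
  Σ(formed) = 4721 kJ
ΔH = Σ(broken) − Σ(formed) = 4662 − 4721 = −59 kJ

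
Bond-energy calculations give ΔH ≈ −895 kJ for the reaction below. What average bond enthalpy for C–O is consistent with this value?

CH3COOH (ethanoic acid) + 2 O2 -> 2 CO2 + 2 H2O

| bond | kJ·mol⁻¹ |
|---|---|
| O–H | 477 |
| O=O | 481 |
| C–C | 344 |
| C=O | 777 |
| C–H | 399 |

D(C–O) ≈ 364 kJ/mol

Let D be the C–O bond energy.
Σ(broken) = 1×344 + 3×399 + 1×D + 1×777 + 1×477 + 2×481 = 3757 + D
Σ(formed) = 4×777 + 4×477 = 5016
ΔH = Σ(broken) − Σ(formed) = (3757 + D) − (5016) = −1259 + D
Setting this equal to −895 kJ gives D = 364 kJ/mol.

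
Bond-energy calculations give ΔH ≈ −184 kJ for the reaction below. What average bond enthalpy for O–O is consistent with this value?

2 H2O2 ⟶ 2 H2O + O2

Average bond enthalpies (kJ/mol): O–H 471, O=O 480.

Let D be the O–O bond energy.
Σ(broken) = 4×471 + 2×D = 1884 + 2D
Σ(formed) = 4×471 + 1×480 = 2364
ΔH = Σ(broken) − Σ(formed) = (1884 + 2D) − (2364) = −480 + 2D
Setting this equal to −184 kJ gives 2D = 296, so D = 148 kJ/mol.

D(O–O) ≈ 148 kJ/mol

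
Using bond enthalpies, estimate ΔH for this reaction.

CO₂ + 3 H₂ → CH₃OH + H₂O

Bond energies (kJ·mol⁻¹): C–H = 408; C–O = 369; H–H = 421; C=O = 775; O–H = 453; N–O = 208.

Bonds broken (reactants):
  C=O: 2 × 775 = 1550
  H–H: 3 × 421 = 1263
  Σ(broken) = 2813 kJ
Bonds formed (products):
  C–H: 3 × 408 = 1224
  C–O: 1 × 369 = 369
  O–H: 3 × 453 = 1359
  Σ(formed) = 2952 kJ
ΔH = Σ(broken) − Σ(formed) = 2813 − 2952 = −139 kJ

ΔH ≈ −139 kJ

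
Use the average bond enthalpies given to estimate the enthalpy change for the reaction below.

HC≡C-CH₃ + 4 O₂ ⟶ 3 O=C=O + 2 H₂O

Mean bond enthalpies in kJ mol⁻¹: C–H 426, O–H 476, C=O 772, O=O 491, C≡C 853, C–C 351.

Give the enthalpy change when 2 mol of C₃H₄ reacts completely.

ΔH = −3328 kJ

Bonds broken (reactants):
  C≡C: 1 × 853 = 853
  C–C: 1 × 351 = 351
  C–H: 4 × 426 = 1704
  O=O: 4 × 491 = 1964
  Σ(broken) = 4872 kJ
Bonds formed (products):
  C=O: 6 × 772 = 4632
  O–H: 4 × 476 = 1904
  Σ(formed) = 6536 kJ
ΔH = Σ(broken) − Σ(formed) = 4872 − 6536 = −1664 kJ
For 2× the reaction as written: 2 × (−1664) = −3328 kJ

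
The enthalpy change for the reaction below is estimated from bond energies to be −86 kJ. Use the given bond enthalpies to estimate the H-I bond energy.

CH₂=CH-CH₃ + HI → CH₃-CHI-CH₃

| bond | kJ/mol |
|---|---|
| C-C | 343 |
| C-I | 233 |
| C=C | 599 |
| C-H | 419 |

D(H-I) ≈ 310 kJ/mol

Let D be the H-I bond energy.
Σ(broken) = 1×343 + 6×419 + 1×599 + 1×D = 3456 + D
Σ(formed) = 2×343 + 7×419 + 1×233 = 3852
ΔH = Σ(broken) − Σ(formed) = (3456 + D) − (3852) = −396 + D
Setting this equal to −86 kJ gives D = 310 kJ/mol.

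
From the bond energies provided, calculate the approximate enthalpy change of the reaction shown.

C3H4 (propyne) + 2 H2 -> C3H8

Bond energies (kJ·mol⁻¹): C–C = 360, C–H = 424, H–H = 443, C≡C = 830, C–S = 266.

Bonds broken (reactants):
  C≡C: 1 × 830 = 830
  C–C: 1 × 360 = 360
  C–H: 4 × 424 = 1696
  H–H: 2 × 443 = 886
  Σ(broken) = 3772 kJ
Bonds formed (products):
  C–C: 2 × 360 = 720
  C–H: 8 × 424 = 3392
  Σ(formed) = 4112 kJ
ΔH = Σ(broken) − Σ(formed) = 3772 − 4112 = −340 kJ

ΔH ≈ −340 kJ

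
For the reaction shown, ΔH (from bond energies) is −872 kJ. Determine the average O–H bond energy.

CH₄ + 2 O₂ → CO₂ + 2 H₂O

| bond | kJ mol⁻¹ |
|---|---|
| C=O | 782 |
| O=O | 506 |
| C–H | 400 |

D(O–H) ≈ 480 kJ/mol

Let D be the O–H bond energy.
Σ(broken) = 4×400 + 2×506 = 2612
Σ(formed) = 2×782 + 4×D = 1564 + 4D
ΔH = Σ(broken) − Σ(formed) = (2612) − (1564 + 4D) = +1048 − 4D
Setting this equal to −872 kJ gives 4D = 1920, so D = 480 kJ/mol.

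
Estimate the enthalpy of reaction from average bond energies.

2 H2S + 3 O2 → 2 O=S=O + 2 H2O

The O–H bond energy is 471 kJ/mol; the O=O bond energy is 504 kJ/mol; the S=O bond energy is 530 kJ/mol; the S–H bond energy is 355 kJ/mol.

Bonds broken (reactants):
  O=O: 3 × 504 = 1512
  S–H: 4 × 355 = 1420
  Σ(broken) = 2932 kJ
Bonds formed (products):
  O–H: 4 × 471 = 1884
  S=O: 4 × 530 = 2120
  Σ(formed) = 4004 kJ
ΔH = Σ(broken) − Σ(formed) = 2932 − 4004 = −1072 kJ

ΔH ≈ −1072 kJ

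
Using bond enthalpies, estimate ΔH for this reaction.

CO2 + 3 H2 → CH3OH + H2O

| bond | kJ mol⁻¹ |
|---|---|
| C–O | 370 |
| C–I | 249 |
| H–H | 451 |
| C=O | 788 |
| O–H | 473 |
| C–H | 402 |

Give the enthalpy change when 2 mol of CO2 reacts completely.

ΔH = −132 kJ

Bonds broken (reactants):
  C=O: 2 × 788 = 1576
  H–H: 3 × 451 = 1353
  Σ(broken) = 2929 kJ
Bonds formed (products):
  C–H: 3 × 402 = 1206
  C–O: 1 × 370 = 370
  O–H: 3 × 473 = 1419
  Σ(formed) = 2995 kJ
ΔH = Σ(broken) − Σ(formed) = 2929 − 2995 = −66 kJ
For 2× the reaction as written: 2 × (−66) = −132 kJ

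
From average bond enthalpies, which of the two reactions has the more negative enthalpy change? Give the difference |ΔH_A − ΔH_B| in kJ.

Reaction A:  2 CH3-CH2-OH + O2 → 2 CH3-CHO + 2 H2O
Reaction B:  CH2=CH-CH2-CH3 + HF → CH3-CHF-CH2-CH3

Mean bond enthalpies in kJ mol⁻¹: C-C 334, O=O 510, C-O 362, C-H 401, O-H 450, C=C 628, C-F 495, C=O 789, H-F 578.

Reaction A:
  Bonds broken (reactants):
    C-C: 2 × 334 = 668
    C-H: 10 × 401 = 4010
    C-O: 2 × 362 = 724
    O-H: 2 × 450 = 900
    O=O: 1 × 510 = 510
    Σ(broken) = 6812 kJ
  Bonds formed (products):
    C-C: 2 × 334 = 668
    C-H: 8 × 401 = 3208
    C=O: 2 × 789 = 1578
    O-H: 4 × 450 = 1800
    Σ(formed) = 7254 kJ
  ΔH_A = 6812 − 7254 = −442 kJ
Reaction B:
  Bonds broken (reactants):
    C-C: 2 × 334 = 668
    C-H: 8 × 401 = 3208
    C=C: 1 × 628 = 628
    H-F: 1 × 578 = 578
    Σ(broken) = 5082 kJ
  Bonds formed (products):
    C-C: 3 × 334 = 1002
    C-F: 1 × 495 = 495
    C-H: 9 × 401 = 3609
    Σ(formed) = 5106 kJ
  ΔH_B = 5082 − 5106 = −24 kJ
ΔH_A − ΔH_B = −418 kJ, so reaction A has the more negative ΔH; |ΔH_A − ΔH_B| = 418 kJ.

Reaction A, by 418 kJ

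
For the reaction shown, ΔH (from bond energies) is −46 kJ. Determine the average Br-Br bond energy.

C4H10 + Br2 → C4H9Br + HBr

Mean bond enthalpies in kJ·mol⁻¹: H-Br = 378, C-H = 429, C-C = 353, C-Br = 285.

Let D be the Br-Br bond energy.
Σ(broken) = 1×D + 3×353 + 10×429 = 5349 + D
Σ(formed) = 1×285 + 3×353 + 9×429 + 1×378 = 5583
ΔH = Σ(broken) − Σ(formed) = (5349 + D) − (5583) = −234 + D
Setting this equal to −46 kJ gives D = 188 kJ/mol.

D(Br-Br) ≈ 188 kJ/mol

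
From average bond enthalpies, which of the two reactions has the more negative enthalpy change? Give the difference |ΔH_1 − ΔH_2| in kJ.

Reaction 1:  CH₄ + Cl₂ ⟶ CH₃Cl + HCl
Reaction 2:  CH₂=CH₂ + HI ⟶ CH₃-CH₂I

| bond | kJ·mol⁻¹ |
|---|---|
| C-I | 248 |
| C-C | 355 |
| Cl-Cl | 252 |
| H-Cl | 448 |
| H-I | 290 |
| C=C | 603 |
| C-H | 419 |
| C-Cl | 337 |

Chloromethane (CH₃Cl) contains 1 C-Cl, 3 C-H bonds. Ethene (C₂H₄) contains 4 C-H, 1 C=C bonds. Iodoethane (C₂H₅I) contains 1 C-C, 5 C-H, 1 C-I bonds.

Reaction 1:
  Bonds broken (reactants):
    C-H: 4 × 419 = 1676
    Cl-Cl: 1 × 252 = 252
    Σ(broken) = 1928 kJ
  Bonds formed (products):
    C-Cl: 1 × 337 = 337
    C-H: 3 × 419 = 1257
    H-Cl: 1 × 448 = 448
    Σ(formed) = 2042 kJ
  ΔH_1 = 1928 − 2042 = −114 kJ
Reaction 2:
  Bonds broken (reactants):
    C-H: 4 × 419 = 1676
    C=C: 1 × 603 = 603
    H-I: 1 × 290 = 290
    Σ(broken) = 2569 kJ
  Bonds formed (products):
    C-C: 1 × 355 = 355
    C-H: 5 × 419 = 2095
    C-I: 1 × 248 = 248
    Σ(formed) = 2698 kJ
  ΔH_2 = 2569 − 2698 = −129 kJ
ΔH_1 − ΔH_2 = +15 kJ, so reaction 2 has the more negative ΔH; |ΔH_1 − ΔH_2| = 15 kJ.

Reaction 2, by 15 kJ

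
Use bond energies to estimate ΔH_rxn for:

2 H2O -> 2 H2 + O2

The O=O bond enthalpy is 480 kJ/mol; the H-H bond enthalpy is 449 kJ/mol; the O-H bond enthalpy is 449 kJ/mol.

Bonds broken (reactants):
  O-H: 4 × 449 = 1796
  Σ(broken) = 1796 kJ
Bonds formed (products):
  H-H: 2 × 449 = 898
  O=O: 1 × 480 = 480
  Σ(formed) = 1378 kJ
ΔH = Σ(broken) − Σ(formed) = 1796 − 1378 = +418 kJ

ΔH ≈ +418 kJ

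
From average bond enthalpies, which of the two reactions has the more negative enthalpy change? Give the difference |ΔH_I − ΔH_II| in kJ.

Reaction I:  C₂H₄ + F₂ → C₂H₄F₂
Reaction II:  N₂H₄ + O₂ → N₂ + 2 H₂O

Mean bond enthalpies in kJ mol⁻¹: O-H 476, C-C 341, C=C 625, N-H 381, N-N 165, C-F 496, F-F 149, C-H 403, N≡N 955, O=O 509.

Reaction II, by 102 kJ

Reaction I:
  Bonds broken (reactants):
    C-H: 4 × 403 = 1612
    C=C: 1 × 625 = 625
    F-F: 1 × 149 = 149
    Σ(broken) = 2386 kJ
  Bonds formed (products):
    C-C: 1 × 341 = 341
    C-F: 2 × 496 = 992
    C-H: 4 × 403 = 1612
    Σ(formed) = 2945 kJ
  ΔH_I = 2386 − 2945 = −559 kJ
Reaction II:
  Bonds broken (reactants):
    N-H: 4 × 381 = 1524
    N-N: 1 × 165 = 165
    O=O: 1 × 509 = 509
    Σ(broken) = 2198 kJ
  Bonds formed (products):
    N≡N: 1 × 955 = 955
    O-H: 4 × 476 = 1904
    Σ(formed) = 2859 kJ
  ΔH_II = 2198 − 2859 = −661 kJ
ΔH_I − ΔH_II = +102 kJ, so reaction II has the more negative ΔH; |ΔH_I − ΔH_II| = 102 kJ.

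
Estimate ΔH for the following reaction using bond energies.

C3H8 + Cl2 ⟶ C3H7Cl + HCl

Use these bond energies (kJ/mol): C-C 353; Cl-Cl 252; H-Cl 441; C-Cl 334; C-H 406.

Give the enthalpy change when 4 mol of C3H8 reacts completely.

ΔH = −468 kJ

Bonds broken (reactants):
  C-C: 2 × 353 = 706
  C-H: 8 × 406 = 3248
  Cl-Cl: 1 × 252 = 252
  Σ(broken) = 4206 kJ
Bonds formed (products):
  C-C: 2 × 353 = 706
  C-Cl: 1 × 334 = 334
  C-H: 7 × 406 = 2842
  H-Cl: 1 × 441 = 441
  Σ(formed) = 4323 kJ
ΔH = Σ(broken) − Σ(formed) = 4206 − 4323 = −117 kJ
For 4× the reaction as written: 4 × (−117) = −468 kJ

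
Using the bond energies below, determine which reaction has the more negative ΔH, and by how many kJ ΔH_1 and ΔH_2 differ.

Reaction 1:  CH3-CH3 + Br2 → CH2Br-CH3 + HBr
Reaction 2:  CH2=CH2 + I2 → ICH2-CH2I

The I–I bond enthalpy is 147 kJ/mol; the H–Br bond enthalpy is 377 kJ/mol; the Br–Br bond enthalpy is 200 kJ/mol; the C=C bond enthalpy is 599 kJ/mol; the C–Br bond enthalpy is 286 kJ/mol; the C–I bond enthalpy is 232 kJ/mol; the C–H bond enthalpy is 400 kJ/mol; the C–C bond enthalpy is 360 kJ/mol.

Reaction 2, by 15 kJ

Reaction 1:
  Bonds broken (reactants):
    Br–Br: 1 × 200 = 200
    C–C: 1 × 360 = 360
    C–H: 6 × 400 = 2400
    Σ(broken) = 2960 kJ
  Bonds formed (products):
    C–Br: 1 × 286 = 286
    C–C: 1 × 360 = 360
    C–H: 5 × 400 = 2000
    H–Br: 1 × 377 = 377
    Σ(formed) = 3023 kJ
  ΔH_1 = 2960 − 3023 = −63 kJ
Reaction 2:
  Bonds broken (reactants):
    C–H: 4 × 400 = 1600
    C=C: 1 × 599 = 599
    I–I: 1 × 147 = 147
    Σ(broken) = 2346 kJ
  Bonds formed (products):
    C–C: 1 × 360 = 360
    C–H: 4 × 400 = 1600
    C–I: 2 × 232 = 464
    Σ(formed) = 2424 kJ
  ΔH_2 = 2346 − 2424 = −78 kJ
ΔH_1 − ΔH_2 = +15 kJ, so reaction 2 has the more negative ΔH; |ΔH_1 − ΔH_2| = 15 kJ.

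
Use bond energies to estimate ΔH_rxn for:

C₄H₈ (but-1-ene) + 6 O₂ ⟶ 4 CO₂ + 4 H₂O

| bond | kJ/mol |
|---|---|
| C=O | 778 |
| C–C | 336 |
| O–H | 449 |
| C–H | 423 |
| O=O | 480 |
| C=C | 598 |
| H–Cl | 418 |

Bonds broken (reactants):
  C–C: 2 × 336 = 672
  C–H: 8 × 423 = 3384
  C=C: 1 × 598 = 598
  O=O: 6 × 480 = 2880
  Σ(broken) = 7534 kJ
Bonds formed (products):
  C=O: 8 × 778 = 6224
  O–H: 8 × 449 = 3592
  Σ(formed) = 9816 kJ
ΔH = Σ(broken) − Σ(formed) = 7534 − 9816 = −2282 kJ

ΔH ≈ −2282 kJ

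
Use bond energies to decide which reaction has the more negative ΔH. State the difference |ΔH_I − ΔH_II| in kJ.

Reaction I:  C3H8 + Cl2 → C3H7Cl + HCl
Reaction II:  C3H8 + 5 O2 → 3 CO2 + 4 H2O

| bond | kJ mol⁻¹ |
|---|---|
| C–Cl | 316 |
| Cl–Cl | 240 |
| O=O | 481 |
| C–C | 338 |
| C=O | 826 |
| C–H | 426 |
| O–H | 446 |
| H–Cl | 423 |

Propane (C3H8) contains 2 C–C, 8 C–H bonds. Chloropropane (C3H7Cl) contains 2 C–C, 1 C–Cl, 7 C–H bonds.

Reaction II, by 1962 kJ

Reaction I:
  Bonds broken (reactants):
    C–C: 2 × 338 = 676
    C–H: 8 × 426 = 3408
    Cl–Cl: 1 × 240 = 240
    Σ(broken) = 4324 kJ
  Bonds formed (products):
    C–C: 2 × 338 = 676
    C–Cl: 1 × 316 = 316
    C–H: 7 × 426 = 2982
    H–Cl: 1 × 423 = 423
    Σ(formed) = 4397 kJ
  ΔH_I = 4324 − 4397 = −73 kJ
Reaction II:
  Bonds broken (reactants):
    C–C: 2 × 338 = 676
    C–H: 8 × 426 = 3408
    O=O: 5 × 481 = 2405
    Σ(broken) = 6489 kJ
  Bonds formed (products):
    C=O: 6 × 826 = 4956
    O–H: 8 × 446 = 3568
    Σ(formed) = 8524 kJ
  ΔH_II = 6489 − 8524 = −2035 kJ
ΔH_I − ΔH_II = +1962 kJ, so reaction II has the more negative ΔH; |ΔH_I − ΔH_II| = 1962 kJ.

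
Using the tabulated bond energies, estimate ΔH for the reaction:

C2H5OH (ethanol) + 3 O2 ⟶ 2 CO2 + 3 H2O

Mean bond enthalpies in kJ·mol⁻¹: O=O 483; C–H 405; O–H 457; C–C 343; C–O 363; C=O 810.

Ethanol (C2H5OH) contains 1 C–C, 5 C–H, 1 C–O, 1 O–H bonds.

Bonds broken (reactants):
  C–C: 1 × 343 = 343
  C–H: 5 × 405 = 2025
  C–O: 1 × 363 = 363
  O–H: 1 × 457 = 457
  O=O: 3 × 483 = 1449
  Σ(broken) = 4637 kJ
Bonds formed (products):
  C=O: 4 × 810 = 3240
  O–H: 6 × 457 = 2742
  Σ(formed) = 5982 kJ
ΔH = Σ(broken) − Σ(formed) = 4637 − 5982 = −1345 kJ

ΔH ≈ −1345 kJ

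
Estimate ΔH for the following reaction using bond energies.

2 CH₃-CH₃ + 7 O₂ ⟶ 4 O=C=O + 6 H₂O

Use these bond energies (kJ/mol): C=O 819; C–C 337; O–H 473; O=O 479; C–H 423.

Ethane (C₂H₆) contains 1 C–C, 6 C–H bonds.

Bonds broken (reactants):
  C–C: 2 × 337 = 674
  C–H: 12 × 423 = 5076
  O=O: 7 × 479 = 3353
  Σ(broken) = 9103 kJ
Bonds formed (products):
  C=O: 8 × 819 = 6552
  O–H: 12 × 473 = 5676
  Σ(formed) = 12228 kJ
ΔH = Σ(broken) − Σ(formed) = 9103 − 12228 = −3125 kJ

ΔH ≈ −3125 kJ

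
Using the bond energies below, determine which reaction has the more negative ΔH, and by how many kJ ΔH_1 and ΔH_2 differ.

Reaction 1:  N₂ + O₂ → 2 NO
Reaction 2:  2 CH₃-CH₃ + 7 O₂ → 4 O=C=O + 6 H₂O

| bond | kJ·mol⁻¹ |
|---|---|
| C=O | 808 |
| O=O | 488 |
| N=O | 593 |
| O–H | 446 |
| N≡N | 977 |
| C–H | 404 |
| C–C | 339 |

Reaction 1:
  Bonds broken (reactants):
    N≡N: 1 × 977 = 977
    O=O: 1 × 488 = 488
    Σ(broken) = 1465 kJ
  Bonds formed (products):
    N=O: 2 × 593 = 1186
    Σ(formed) = 1186 kJ
  ΔH_1 = 1465 − 1186 = +279 kJ
Reaction 2:
  Bonds broken (reactants):
    C–C: 2 × 339 = 678
    C–H: 12 × 404 = 4848
    O=O: 7 × 488 = 3416
    Σ(broken) = 8942 kJ
  Bonds formed (products):
    C=O: 8 × 808 = 6464
    O–H: 12 × 446 = 5352
    Σ(formed) = 11816 kJ
  ΔH_2 = 8942 − 11816 = −2874 kJ
ΔH_1 − ΔH_2 = +3153 kJ, so reaction 2 has the more negative ΔH; |ΔH_1 − ΔH_2| = 3153 kJ.

Reaction 2, by 3153 kJ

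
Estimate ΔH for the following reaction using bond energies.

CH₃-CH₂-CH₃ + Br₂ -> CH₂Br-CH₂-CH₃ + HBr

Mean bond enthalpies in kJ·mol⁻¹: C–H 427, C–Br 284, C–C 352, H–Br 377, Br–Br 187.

ΔH ≈ −47 kJ

Bonds broken (reactants):
  Br–Br: 1 × 187 = 187
  C–C: 2 × 352 = 704
  C–H: 8 × 427 = 3416
  Σ(broken) = 4307 kJ
Bonds formed (products):
  C–Br: 1 × 284 = 284
  C–C: 2 × 352 = 704
  C–H: 7 × 427 = 2989
  H–Br: 1 × 377 = 377
  Σ(formed) = 4354 kJ
ΔH = Σ(broken) − Σ(formed) = 4307 − 4354 = −47 kJ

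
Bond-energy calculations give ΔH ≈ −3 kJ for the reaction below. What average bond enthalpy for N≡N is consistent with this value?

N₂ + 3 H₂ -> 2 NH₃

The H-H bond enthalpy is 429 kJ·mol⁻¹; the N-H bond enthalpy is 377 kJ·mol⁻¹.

D(N≡N) ≈ 972 kJ/mol

Let D be the N≡N bond energy.
Σ(broken) = 3×429 + 1×D = 1287 + D
Σ(formed) = 6×377 = 2262
ΔH = Σ(broken) − Σ(formed) = (1287 + D) − (2262) = −975 + D
Setting this equal to −3 kJ gives D = 972 kJ/mol.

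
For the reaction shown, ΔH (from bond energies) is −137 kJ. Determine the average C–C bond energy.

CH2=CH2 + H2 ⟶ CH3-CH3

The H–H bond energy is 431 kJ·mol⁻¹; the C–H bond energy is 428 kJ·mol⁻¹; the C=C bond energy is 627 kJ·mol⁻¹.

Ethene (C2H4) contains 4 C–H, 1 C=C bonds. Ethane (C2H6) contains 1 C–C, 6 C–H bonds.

D(C–C) ≈ 339 kJ/mol

Let D be the C–C bond energy.
Σ(broken) = 4×428 + 1×627 + 1×431 = 2770
Σ(formed) = 1×D + 6×428 = 2568 + D
ΔH = Σ(broken) − Σ(formed) = (2770) − (2568 + D) = +202 − D
Setting this equal to −137 kJ gives D = 339 kJ/mol.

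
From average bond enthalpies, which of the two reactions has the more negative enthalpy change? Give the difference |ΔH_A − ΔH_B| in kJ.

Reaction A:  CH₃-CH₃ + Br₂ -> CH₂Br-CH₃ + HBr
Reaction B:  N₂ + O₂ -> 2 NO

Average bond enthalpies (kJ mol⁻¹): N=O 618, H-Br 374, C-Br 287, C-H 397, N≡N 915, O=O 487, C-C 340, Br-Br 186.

Reaction A, by 244 kJ

Reaction A:
  Bonds broken (reactants):
    Br-Br: 1 × 186 = 186
    C-C: 1 × 340 = 340
    C-H: 6 × 397 = 2382
    Σ(broken) = 2908 kJ
  Bonds formed (products):
    C-Br: 1 × 287 = 287
    C-C: 1 × 340 = 340
    C-H: 5 × 397 = 1985
    H-Br: 1 × 374 = 374
    Σ(formed) = 2986 kJ
  ΔH_A = 2908 − 2986 = −78 kJ
Reaction B:
  Bonds broken (reactants):
    N≡N: 1 × 915 = 915
    O=O: 1 × 487 = 487
    Σ(broken) = 1402 kJ
  Bonds formed (products):
    N=O: 2 × 618 = 1236
    Σ(formed) = 1236 kJ
  ΔH_B = 1402 − 1236 = +166 kJ
ΔH_A − ΔH_B = −244 kJ, so reaction A has the more negative ΔH; |ΔH_A − ΔH_B| = 244 kJ.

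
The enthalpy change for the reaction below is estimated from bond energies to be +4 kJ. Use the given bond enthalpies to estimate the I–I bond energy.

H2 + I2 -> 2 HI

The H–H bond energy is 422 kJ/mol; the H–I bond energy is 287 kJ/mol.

Let D be the I–I bond energy.
Σ(broken) = 1×422 + 1×D = 422 + D
Σ(formed) = 2×287 = 574
ΔH = Σ(broken) − Σ(formed) = (422 + D) − (574) = −152 + D
Setting this equal to +4 kJ gives D = 156 kJ/mol.

D(I–I) ≈ 156 kJ/mol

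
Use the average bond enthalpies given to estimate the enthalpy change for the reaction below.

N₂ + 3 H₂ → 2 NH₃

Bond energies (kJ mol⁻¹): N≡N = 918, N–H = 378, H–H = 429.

Bonds broken (reactants):
  H–H: 3 × 429 = 1287
  N≡N: 1 × 918 = 918
  Σ(broken) = 2205 kJ
Bonds formed (products):
  N–H: 6 × 378 = 2268
  Σ(formed) = 2268 kJ
ΔH = Σ(broken) − Σ(formed) = 2205 − 2268 = −63 kJ

ΔH ≈ −63 kJ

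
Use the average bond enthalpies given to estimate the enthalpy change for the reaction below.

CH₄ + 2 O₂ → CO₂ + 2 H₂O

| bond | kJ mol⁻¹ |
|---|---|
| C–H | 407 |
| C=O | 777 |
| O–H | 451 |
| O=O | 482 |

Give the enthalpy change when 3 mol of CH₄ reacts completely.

Bonds broken (reactants):
  C–H: 4 × 407 = 1628
  O=O: 2 × 482 = 964
  Σ(broken) = 2592 kJ
Bonds formed (products):
  C=O: 2 × 777 = 1554
  O–H: 4 × 451 = 1804
  Σ(formed) = 3358 kJ
ΔH = Σ(broken) − Σ(formed) = 2592 − 3358 = −766 kJ
For 3× the reaction as written: 3 × (−766) = −2298 kJ

ΔH = −2298 kJ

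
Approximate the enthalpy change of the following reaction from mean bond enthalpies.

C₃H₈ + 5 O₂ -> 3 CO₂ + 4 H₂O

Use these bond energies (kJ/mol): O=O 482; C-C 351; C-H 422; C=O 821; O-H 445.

Bonds broken (reactants):
  C-C: 2 × 351 = 702
  C-H: 8 × 422 = 3376
  O=O: 5 × 482 = 2410
  Σ(broken) = 6488 kJ
Bonds formed (products):
  C=O: 6 × 821 = 4926
  O-H: 8 × 445 = 3560
  Σ(formed) = 8486 kJ
ΔH = Σ(broken) − Σ(formed) = 6488 − 8486 = −1998 kJ

ΔH ≈ −1998 kJ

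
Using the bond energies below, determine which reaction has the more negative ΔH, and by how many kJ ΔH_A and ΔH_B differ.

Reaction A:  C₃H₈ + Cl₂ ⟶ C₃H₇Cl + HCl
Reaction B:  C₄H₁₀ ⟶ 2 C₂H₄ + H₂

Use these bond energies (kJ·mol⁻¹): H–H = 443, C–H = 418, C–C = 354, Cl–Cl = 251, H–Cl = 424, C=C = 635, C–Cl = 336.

Reaction A, by 276 kJ

Reaction A:
  Bonds broken (reactants):
    C–C: 2 × 354 = 708
    C–H: 8 × 418 = 3344
    Cl–Cl: 1 × 251 = 251
    Σ(broken) = 4303 kJ
  Bonds formed (products):
    C–C: 2 × 354 = 708
    C–Cl: 1 × 336 = 336
    C–H: 7 × 418 = 2926
    H–Cl: 1 × 424 = 424
    Σ(formed) = 4394 kJ
  ΔH_A = 4303 − 4394 = −91 kJ
Reaction B:
  Bonds broken (reactants):
    C–C: 3 × 354 = 1062
    C–H: 10 × 418 = 4180
    Σ(broken) = 5242 kJ
  Bonds formed (products):
    C–H: 8 × 418 = 3344
    C=C: 2 × 635 = 1270
    H–H: 1 × 443 = 443
    Σ(formed) = 5057 kJ
  ΔH_B = 5242 − 5057 = +185 kJ
ΔH_A − ΔH_B = −276 kJ, so reaction A has the more negative ΔH; |ΔH_A − ΔH_B| = 276 kJ.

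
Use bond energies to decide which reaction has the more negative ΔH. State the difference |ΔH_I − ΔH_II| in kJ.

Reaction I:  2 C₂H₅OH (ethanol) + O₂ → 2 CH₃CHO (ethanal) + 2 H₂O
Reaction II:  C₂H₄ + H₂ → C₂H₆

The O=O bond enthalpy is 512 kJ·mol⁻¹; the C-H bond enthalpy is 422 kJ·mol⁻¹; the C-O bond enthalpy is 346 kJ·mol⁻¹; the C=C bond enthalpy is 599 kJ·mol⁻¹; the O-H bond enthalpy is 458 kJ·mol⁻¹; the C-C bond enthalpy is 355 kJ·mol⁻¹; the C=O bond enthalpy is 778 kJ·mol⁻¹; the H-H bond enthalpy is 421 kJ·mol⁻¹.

Reaction I, by 245 kJ

Reaction I:
  Bonds broken (reactants):
    C-C: 2 × 355 = 710
    C-H: 10 × 422 = 4220
    C-O: 2 × 346 = 692
    O-H: 2 × 458 = 916
    O=O: 1 × 512 = 512
    Σ(broken) = 7050 kJ
  Bonds formed (products):
    C-C: 2 × 355 = 710
    C-H: 8 × 422 = 3376
    C=O: 2 × 778 = 1556
    O-H: 4 × 458 = 1832
    Σ(formed) = 7474 kJ
  ΔH_I = 7050 − 7474 = −424 kJ
Reaction II:
  Bonds broken (reactants):
    C-H: 4 × 422 = 1688
    C=C: 1 × 599 = 599
    H-H: 1 × 421 = 421
    Σ(broken) = 2708 kJ
  Bonds formed (products):
    C-C: 1 × 355 = 355
    C-H: 6 × 422 = 2532
    Σ(formed) = 2887 kJ
  ΔH_II = 2708 − 2887 = −179 kJ
ΔH_I − ΔH_II = −245 kJ, so reaction I has the more negative ΔH; |ΔH_I − ΔH_II| = 245 kJ.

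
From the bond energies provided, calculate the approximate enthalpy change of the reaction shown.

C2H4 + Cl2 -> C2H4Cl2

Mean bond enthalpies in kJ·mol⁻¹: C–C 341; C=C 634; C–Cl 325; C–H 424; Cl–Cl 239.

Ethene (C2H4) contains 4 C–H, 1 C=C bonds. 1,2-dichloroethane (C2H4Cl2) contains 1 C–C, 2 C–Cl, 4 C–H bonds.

Bonds broken (reactants):
  C–H: 4 × 424 = 1696
  C=C: 1 × 634 = 634
  Cl–Cl: 1 × 239 = 239
  Σ(broken) = 2569 kJ
Bonds formed (products):
  C–C: 1 × 341 = 341
  C–Cl: 2 × 325 = 650
  C–H: 4 × 424 = 1696
  Σ(formed) = 2687 kJ
ΔH = Σ(broken) − Σ(formed) = 2569 − 2687 = −118 kJ

ΔH ≈ −118 kJ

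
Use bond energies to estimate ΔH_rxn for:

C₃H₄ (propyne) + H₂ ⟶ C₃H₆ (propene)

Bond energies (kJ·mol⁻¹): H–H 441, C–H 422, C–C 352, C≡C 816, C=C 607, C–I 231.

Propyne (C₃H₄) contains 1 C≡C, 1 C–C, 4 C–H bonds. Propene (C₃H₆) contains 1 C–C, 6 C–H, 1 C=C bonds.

ΔH ≈ −194 kJ

Bonds broken (reactants):
  C≡C: 1 × 816 = 816
  C–C: 1 × 352 = 352
  C–H: 4 × 422 = 1688
  H–H: 1 × 441 = 441
  Σ(broken) = 3297 kJ
Bonds formed (products):
  C–C: 1 × 352 = 352
  C–H: 6 × 422 = 2532
  C=C: 1 × 607 = 607
  Σ(formed) = 3491 kJ
ΔH = Σ(broken) − Σ(formed) = 3297 − 3491 = −194 kJ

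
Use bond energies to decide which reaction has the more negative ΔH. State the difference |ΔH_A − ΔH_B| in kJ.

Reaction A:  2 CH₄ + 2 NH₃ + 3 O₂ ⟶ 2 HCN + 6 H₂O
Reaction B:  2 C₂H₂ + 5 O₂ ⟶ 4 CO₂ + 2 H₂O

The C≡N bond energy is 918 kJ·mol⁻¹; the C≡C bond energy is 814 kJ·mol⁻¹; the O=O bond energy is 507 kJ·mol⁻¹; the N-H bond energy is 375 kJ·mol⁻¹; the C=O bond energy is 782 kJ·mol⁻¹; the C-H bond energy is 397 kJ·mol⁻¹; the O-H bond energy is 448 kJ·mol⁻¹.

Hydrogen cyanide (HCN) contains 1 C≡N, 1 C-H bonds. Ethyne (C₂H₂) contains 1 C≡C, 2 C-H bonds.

Reaction A:
  Bonds broken (reactants):
    C-H: 8 × 397 = 3176
    N-H: 6 × 375 = 2250
    O=O: 3 × 507 = 1521
    Σ(broken) = 6947 kJ
  Bonds formed (products):
    C≡N: 2 × 918 = 1836
    C-H: 2 × 397 = 794
    O-H: 12 × 448 = 5376
    Σ(formed) = 8006 kJ
  ΔH_A = 6947 − 8006 = −1059 kJ
Reaction B:
  Bonds broken (reactants):
    C≡C: 2 × 814 = 1628
    C-H: 4 × 397 = 1588
    O=O: 5 × 507 = 2535
    Σ(broken) = 5751 kJ
  Bonds formed (products):
    C=O: 8 × 782 = 6256
    O-H: 4 × 448 = 1792
    Σ(formed) = 8048 kJ
  ΔH_B = 5751 − 8048 = −2297 kJ
ΔH_A − ΔH_B = +1238 kJ, so reaction B has the more negative ΔH; |ΔH_A − ΔH_B| = 1238 kJ.

Reaction B, by 1238 kJ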